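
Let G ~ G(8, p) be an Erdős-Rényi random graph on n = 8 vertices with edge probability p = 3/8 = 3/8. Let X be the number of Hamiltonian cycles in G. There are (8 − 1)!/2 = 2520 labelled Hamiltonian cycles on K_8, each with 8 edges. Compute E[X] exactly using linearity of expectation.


K_8 has (8 − 1)!/2 = 2520 labelled Hamiltonian cycles.
For each such Hamiltonian cycle H, let X_H = 1 if all 8 edges of H are present in G. Then P[X_H = 1] = p^{8} = (3/8)^{8} = 6561/16777216.
By linearity of expectation: E[X] = Σ_H E[X_H] = 2520 · p^{8} = 2520 · 6561/16777216 = 2066715/2097152.
Numerically: E[X] ≈ 0.98549.

E[X] = 2520 · (3/8)^{8} = 2066715/2097152 ≈ 0.98549.


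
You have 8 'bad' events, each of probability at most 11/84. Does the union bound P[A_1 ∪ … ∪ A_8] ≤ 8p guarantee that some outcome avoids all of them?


Union bound: P[∪_{i=1}^{8} A_i] ≤ Σ_i P[A_i] ≤ 8·p = 8·(11/84) = 22/21.
Numerically: 22/21 ≈ 1.0476190.
Is 22/21 < 1? NO.
Since the bound 22/21 is ≥ 1, the union bound is uninformative here; it does NOT by itself certify existence.

8·p = 22/21 ≈ 1.0476190; existence NOT certified by the union bound.


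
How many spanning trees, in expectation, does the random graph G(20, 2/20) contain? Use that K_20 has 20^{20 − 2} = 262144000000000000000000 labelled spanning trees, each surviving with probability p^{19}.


K_20 has 20^{20 − 2} = 262144000000000000000000 labelled spanning trees.
For each such spanning tree H, let X_H = 1 if all 19 edges of H are present in G. Then P[X_H = 1] = p^{19} = (1/10)^{19} = 1/10000000000000000000.
By linearity: E[X] = Σ_H E[X_H] = 262144000000000000000000 · p^{19} = 262144000000000000000000 · 1/10000000000000000000 = 131072/5.
Numerically: E[X] ≈ 26214.

E[X] = 262144000000000000000000 · (1/10)^{19} = 131072/5 ≈ 26214.


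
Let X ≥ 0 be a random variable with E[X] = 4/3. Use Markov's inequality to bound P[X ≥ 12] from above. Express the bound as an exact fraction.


μ = E[X] = 4/3, a = 12.
Markov: P[X ≥ 12] ≤ μ/a = (4/3)/12 = 1/9.
Numerically: ≈ 0.111.
(Since a = 12 > μ = 1.333, the bound 1/9 is < 1 and informative.)

P[X ≥ 12] ≤ 1/9 ≈ 0.111.


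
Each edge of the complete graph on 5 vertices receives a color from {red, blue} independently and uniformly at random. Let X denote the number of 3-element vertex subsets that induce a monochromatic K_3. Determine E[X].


Let X = Σ_S X_S over the C(5, 3) = 10 subsets S of size 3, where X_S = 1 if the K_3 on S is monochromatic.
For a fixed S, the K_3 on S has C(3, 2) = 3 edges. P[all 3 edges red] = (1/2)^3, and likewise for blue, so P[monochromatic] = 2·(1/2)^3 = 2^{1 − 3} = 1/4.
By linearity of expectation: E[X] = C(5, 3) · 2^{1 − 3} = 10 · 1/4 = 5/2.
Numerically: E[X] ≈ 2.500.

E[X] = C(5,3)·2^(1−C(3,2)) = 5/2 ≈ 2.500.


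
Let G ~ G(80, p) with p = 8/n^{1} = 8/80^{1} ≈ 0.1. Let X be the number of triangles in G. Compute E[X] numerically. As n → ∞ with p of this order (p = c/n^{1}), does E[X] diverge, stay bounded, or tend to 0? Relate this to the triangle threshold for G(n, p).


Number of potential triangles: C(80, 3) = 82160.
Each occurs with probability p³ ≈ (0.1)³ ≈ 1.0000000e-03.
By linearity: E[X] = C(80, 3)·p³ ≈ 82160 · 1.0000000e-03 ≈ 82.16000.
Here α = 1, so p = 8/n is exactly at the triangle threshold p ~ 1/n. Asymptotically E[X] → c³/6 = 8³/6 = 256/3 ≈ 85.33333, a bounded constant. In this regime the triangle count is asymptotically Poisson(c³/6).

E[X] ≈ 82.16000; in regime p = Θ(1/n^{1}) E[X] stays bounded (at the triangle threshold p ~ 1/n).


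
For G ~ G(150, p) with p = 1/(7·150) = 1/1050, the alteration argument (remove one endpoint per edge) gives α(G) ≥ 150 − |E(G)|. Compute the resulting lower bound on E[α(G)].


E[|E(G)|] = C(150, 2)·p = 11175 · (1/1050) = 149/14.
E[α(G)] ≥ n − E[|E(G)|] = 150 − 149/14 = 1951/14.
Numerically: ≈ 139.35714.
(This is only a lower bound; the true E[α(G)] may be larger.)

E[α(G)] ≥ 1951/14 ≈ 139.35714.


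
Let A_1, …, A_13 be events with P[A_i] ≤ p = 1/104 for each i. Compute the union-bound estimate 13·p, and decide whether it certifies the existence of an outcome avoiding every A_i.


Union bound: P[∪_{i=1}^{13} A_i] ≤ Σ_i P[A_i] ≤ 13·p = 13·(1/104) = 1/8.
Numerically: 1/8 ≈ 0.125000.
Is 1/8 < 1? YES.
Since P[∪ A_i] ≤ 1/8 < 1, the complement has P[∩ A_i^c] ≥ 1 − 1/8 = 7/8 > 0, so some outcome avoids every A_i.

13·p = 1/8 ≈ 0.125000; existence CERTIFIED by the union bound.


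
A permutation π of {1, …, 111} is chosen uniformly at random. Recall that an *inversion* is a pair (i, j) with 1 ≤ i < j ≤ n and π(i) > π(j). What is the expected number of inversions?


Write X = Σ X_I over the C(111, 2) = 6105 pairs i < j, with X_I the indicator of one inversion.
There are 6105 indicators.
For each fixed pair i < j, the values π(i) and π(j) are two distinct elements of {1, …, 111} in uniformly random order; by symmetry P[π(i) > π(j)] = 1/2.
By linearity: E[X] = 6105 · (1/2) = C(111, 2) · (1/2) = 6105/2 = 6105/2 ≈ 3052.50000.

E[X] = 6105/2 = 3052.50000.


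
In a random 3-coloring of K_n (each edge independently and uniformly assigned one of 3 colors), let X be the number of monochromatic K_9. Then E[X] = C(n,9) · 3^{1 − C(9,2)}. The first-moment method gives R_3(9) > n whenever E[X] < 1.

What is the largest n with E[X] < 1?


We need C(n, 9) · 3^{1 − 36} < 1, i.e. C(n, 9) < 3^{36 − 1} = 50031545098999707.
Check values of n near the boundary:
  n = 299: C(299, 9) = 46610674441390059; 46610674441390059 < 50031545098999707? YES
  n = 300: C(300, 9) = 48052241692154700; 48052241692154700 < 50031545098999707? YES
  n = 301: C(301, 9) = 49533303936090975; 49533303936090975 < 50031545098999707? YES
  n = 302: C(302, 9) = 51054804739588650; 51054804739588650 < 50031545098999707? NO
The largest n with C(n, 9) < 50031545098999707 is n = 301 (where E[X] = 16511101312030325/16677181699666569 ≈ 0.9900415). Hence R_3(9) > 301, i.e. R_3(9) ≥ 302.

Largest n = 301; hence R_3(9) > 301.


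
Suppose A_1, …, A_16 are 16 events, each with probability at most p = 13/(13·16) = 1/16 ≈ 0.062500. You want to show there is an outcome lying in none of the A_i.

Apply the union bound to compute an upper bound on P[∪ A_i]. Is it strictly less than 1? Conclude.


Union bound: P[∪_{i=1}^{16} A_i] ≤ Σ_i P[A_i] ≤ 16·p = 16·(1/16) = 1.
Numerically: 1 ≈ 1.000000.
Is 1 < 1? NO.
Since the bound 1 is ≥ 1, the union bound is uninformative here; it does NOT by itself certify existence.

16·p = 1 ≈ 1.000000; existence NOT certified by the union bound.


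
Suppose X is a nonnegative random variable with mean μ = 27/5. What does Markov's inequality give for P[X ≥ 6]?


μ = E[X] = 27/5, a = 6.
Markov: P[X ≥ 6] ≤ μ/a = (27/5)/6 = 9/10.
Numerically: ≈ 0.900.
(Since a = 6 > μ = 5.400, the bound 9/10 is < 1 and informative.)

P[X ≥ 6] ≤ 9/10 ≈ 0.900.


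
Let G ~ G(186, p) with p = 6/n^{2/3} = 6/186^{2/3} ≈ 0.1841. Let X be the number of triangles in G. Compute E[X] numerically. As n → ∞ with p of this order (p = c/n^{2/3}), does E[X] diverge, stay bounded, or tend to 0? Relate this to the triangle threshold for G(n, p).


Number of potential triangles: C(186, 3) = 1055240.
Each occurs with probability p³ ≈ (0.1841)³ ≈ 6.243496e-03.
By linearity: E[X] = C(186, 3)·p³ ≈ 1055240 · 6.243496e-03 ≈ 6588.3871.
Since α = 2/3 < 1, p = c/n^{2/3} ≫ 1/n is above the triangle threshold p ~ 1/n. Asymptotically E[X] ~ (c³/6)·n^{3(1−α)} = (6³/6)·n^{1} → ∞; triangles are abundant w.h.p.

E[X] ≈ 6588.3871; in regime p = Θ(1/n^{2/3}) E[X] diverges (above the triangle threshold p ~ 1/n).


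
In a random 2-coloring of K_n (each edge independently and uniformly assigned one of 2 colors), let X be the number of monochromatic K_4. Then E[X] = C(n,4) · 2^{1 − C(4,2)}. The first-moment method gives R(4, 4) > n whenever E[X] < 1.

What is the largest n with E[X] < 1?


We need C(n, 4) · 2^{1 − 6} < 1, i.e. C(n, 4) < 2^{6 − 1} = 32.
Check values of n near the boundary:
  n = 4: C(4, 4) = 1; 1 < 32? YES
  n = 5: C(5, 4) = 5; 5 < 32? YES
  n = 6: C(6, 4) = 15; 15 < 32? YES
  n = 7: C(7, 4) = 35; 35 < 32? NO
  n = 8: C(8, 4) = 70; 70 < 32? NO
The largest n with C(n, 4) < 32 is n = 6 (where E[X] = 15/32 ≈ 0.46875). Hence R(4, 4) > 6, i.e. R(4, 4) ≥ 7.

Largest n = 6; hence R(4, 4) > 6.


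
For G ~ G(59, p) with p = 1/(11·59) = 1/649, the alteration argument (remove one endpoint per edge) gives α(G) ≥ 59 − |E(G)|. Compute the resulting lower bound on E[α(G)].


E[|E(G)|] = C(59, 2)·p = 1711 · (1/649) = 29/11.
E[α(G)] ≥ n − E[|E(G)|] = 59 − 29/11 = 620/11.
Numerically: ≈ 56.36364.
(This is only a lower bound; the true E[α(G)] may be larger.)

E[α(G)] ≥ 620/11 ≈ 56.36364.


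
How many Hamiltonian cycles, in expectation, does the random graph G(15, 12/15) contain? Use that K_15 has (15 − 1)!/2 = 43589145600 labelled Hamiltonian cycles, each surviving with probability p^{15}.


K_15 has (15 − 1)!/2 = 43589145600 labelled Hamiltonian cycles.
For each such Hamiltonian cycle H, let X_H = 1 if all 15 edges of H are present in G. Then P[X_H = 1] = p^{15} = (4/5)^{15} = 1073741824/30517578125.
By linearity: E[X] = Σ_H E[X_H] = 43589145600 · p^{15} = 43589145600 · 1073741824/30517578125 = 1872139548125822976/1220703125.
Numerically: E[X] ≈ 1.53e+09.

E[X] = 43589145600 · (4/5)^{15} = 1872139548125822976/1220703125 ≈ 1.53e+09.


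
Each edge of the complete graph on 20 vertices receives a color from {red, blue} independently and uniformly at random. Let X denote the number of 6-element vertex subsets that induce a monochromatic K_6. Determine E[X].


Let X = Σ_S X_S over the C(20, 6) = 38760 subsets S of size 6, where X_S = 1 if the K_6 on S is monochromatic.
For a fixed S, the K_6 on S has C(6, 2) = 15 edges. P[all 15 edges red] = (1/2)^15, and likewise for blue, so P[monochromatic] = 2·(1/2)^15 = 2^{1 − 15} = 1/16384.
Summing: E[X] = C(20, 6) · 2^{1 − 15} = 38760 · 1/16384 = 4845/2048.
Numerically: E[X] ≈ 2.366.

E[X] = C(20,6)·2^(1−C(6,2)) = 4845/2048 ≈ 2.366.


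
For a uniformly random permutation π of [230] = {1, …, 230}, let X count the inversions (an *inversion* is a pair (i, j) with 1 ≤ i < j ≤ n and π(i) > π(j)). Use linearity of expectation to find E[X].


Write X = Σ X_I over the C(230, 2) = 26335 pairs i < j, with X_I the indicator of one inversion.
There are 26335 indicators.
For each fixed pair i < j, the values π(i) and π(j) are two distinct elements of {1, …, 230} in uniformly random order; by symmetry P[π(i) > π(j)] = 1/2.
By linearity: E[X] = 26335 · (1/2) = C(230, 2) · (1/2) = 26335/2 = 26335/2 ≈ 13167.500.

E[X] = 26335/2 = 13167.500.


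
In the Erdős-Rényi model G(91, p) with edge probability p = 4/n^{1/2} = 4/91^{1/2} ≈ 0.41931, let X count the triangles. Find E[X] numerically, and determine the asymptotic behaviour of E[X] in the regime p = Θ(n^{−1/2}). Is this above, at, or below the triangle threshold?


Number of potential triangles: C(91, 3) = 121485.
Each occurs with probability p³ ≈ (0.41931)³ ≈ 7.3725527e-02.
By linearity: E[X] = C(91, 3)·p³ ≈ 121485 · 7.3725527e-02 ≈ 8956.54564.
Since α = 1/2 < 1, p = c/n^{1/2} ≫ 1/n is above the triangle threshold p ~ 1/n. Asymptotically E[X] ~ (c³/6)·n^{3(1−α)} = (4³/6)·n^{1.5} → ∞; triangles are abundant w.h.p.

E[X] ≈ 8956.54564; in regime p = Θ(1/n^{1/2}) E[X] diverges (above the triangle threshold p ~ 1/n).


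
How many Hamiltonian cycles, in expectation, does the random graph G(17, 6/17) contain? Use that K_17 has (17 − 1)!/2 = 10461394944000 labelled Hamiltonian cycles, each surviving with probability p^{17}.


K_17 has (17 − 1)!/2 = 10461394944000 labelled Hamiltonian cycles.
For each such Hamiltonian cycle H, let X_H = 1 if all 17 edges of H are present in G. Then P[X_H = 1] = p^{17} = (6/17)^{17} = 16926659444736/827240261886336764177.
By linearity of expectation: E[X] = Σ_H E[X_H] = 10461394944000 · p^{17} = 10461394944000 · 16926659444736/827240261886336764177 = 177076469533971037814784000/827240261886336764177.
Numerically: E[X] ≈ 2.141e+05.

E[X] = 10461394944000 · (6/17)^{17} = 177076469533971037814784000/827240261886336764177 ≈ 2.141e+05.


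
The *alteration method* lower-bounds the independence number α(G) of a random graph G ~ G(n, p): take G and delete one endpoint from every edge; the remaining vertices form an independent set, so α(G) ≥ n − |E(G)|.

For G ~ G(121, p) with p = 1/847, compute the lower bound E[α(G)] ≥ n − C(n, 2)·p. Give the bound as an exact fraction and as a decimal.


E[|E(G)|] = C(121, 2)·p = 7260 · (1/847) = 60/7.
E[α(G)] ≥ n − E[|E(G)|] = 121 − 60/7 = 787/7.
Numerically: ≈ 112.4286.
(This is only a lower bound; the true E[α(G)] may be larger.)

E[α(G)] ≥ 787/7 ≈ 112.4286.


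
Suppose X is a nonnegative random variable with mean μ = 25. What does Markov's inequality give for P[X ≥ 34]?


μ = E[X] = 25, a = 34.
Markov: P[X ≥ 34] ≤ μ/a = (25)/34 = 25/34.
Numerically: ≈ 0.7353.
(Since a = 34 > μ = 25.0000, the bound 25/34 is < 1 and informative.)

P[X ≥ 34] ≤ 25/34 ≈ 0.7353.


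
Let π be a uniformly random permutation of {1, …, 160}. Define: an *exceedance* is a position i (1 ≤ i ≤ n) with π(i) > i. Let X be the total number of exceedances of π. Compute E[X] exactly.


Write X = Σ_{i=1}^{160} X_i, where X_i = 1_{π(i) > i}.
For each fixed i, π(i) is uniform over {1, …, 160} (marginal of a uniform permutation), so P[π(i) > i] = (n − i)/n. Summing: Σ_{i=1}^{160} (n − i)/n = (0 + 1 + … + 159)/160 = 160(160 − 1)/(2·160) = (160 − 1)/2.
Hence E[X] = Σ_{i=1}^{160} (160 − i)/160 = 159/2 ≈ 79.500000.

E[X] = 159/2 = 79.500000.


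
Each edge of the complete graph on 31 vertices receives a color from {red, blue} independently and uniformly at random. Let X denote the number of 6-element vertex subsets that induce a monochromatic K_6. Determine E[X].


Let X = Σ_S X_S over the C(31, 6) = 736281 subsets S of size 6, where X_S = 1 if the K_6 on S is monochromatic.
For a fixed S, the K_6 on S has C(6, 2) = 15 edges. P[all 15 edges red] = (1/2)^15, and likewise for blue, so P[monochromatic] = 2·(1/2)^15 = 2^{1 − 15} = 1/16384.
By linearity: E[X] = C(31, 6) · 2^{1 − 15} = 736281 · 1/16384 = 736281/16384.
Numerically: E[X] ≈ 44.939026.

E[X] = C(31,6)·2^(1−C(6,2)) = 736281/16384 ≈ 44.939026.


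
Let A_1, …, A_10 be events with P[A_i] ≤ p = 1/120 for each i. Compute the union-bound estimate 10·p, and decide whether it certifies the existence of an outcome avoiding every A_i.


Union bound: P[∪_{i=1}^{10} A_i] ≤ Σ_i P[A_i] ≤ 10·p = 10·(1/120) = 1/12.
Numerically: 1/12 ≈ 0.0833.
Is 1/12 < 1? YES.
Since P[∪ A_i] ≤ 1/12 < 1, the complement has P[∩ A_i^c] ≥ 1 − 1/12 = 11/12 > 0, so some outcome avoids every A_i.

10·p = 1/12 ≈ 0.0833; existence CERTIFIED by the union bound.


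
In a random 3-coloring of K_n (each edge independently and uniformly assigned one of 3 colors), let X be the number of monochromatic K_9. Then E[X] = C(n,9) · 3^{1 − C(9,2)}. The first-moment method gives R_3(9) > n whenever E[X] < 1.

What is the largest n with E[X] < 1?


We need C(n, 9) · 3^{1 − 36} < 1, i.e. C(n, 9) < 3^{36 − 1} = 50031545098999707.
Check values of n near the boundary:
  n = 296: C(296, 9) = 42513789098994080; 42513789098994080 < 50031545098999707? YES
  n = 297: C(297, 9) = 43842345008337645; 43842345008337645 < 50031545098999707? YES
  n = 298: C(298, 9) = 45207677551849890; 45207677551849890 < 50031545098999707? YES
  n = 299: C(299, 9) = 46610674441390059; 46610674441390059 < 50031545098999707? YES
  n = 300: C(300, 9) = 48052241692154700; 48052241692154700 < 50031545098999707? YES
  n = 301: C(301, 9) = 49533303936090975; 49533303936090975 < 50031545098999707? YES
  n = 302: C(302, 9) = 51054804739588650; 51054804739588650 < 50031545098999707? NO
The largest n with C(n, 9) < 50031545098999707 is n = 301 (where E[X] = 16511101312030325/16677181699666569 ≈ 0.990). Hence R_3(9) > 301, i.e. R_3(9) ≥ 302.

Largest n = 301; hence R_3(9) > 301.


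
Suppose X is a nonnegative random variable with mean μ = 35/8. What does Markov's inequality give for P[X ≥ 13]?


μ = E[X] = 35/8, a = 13.
Markov: P[X ≥ 13] ≤ μ/a = (35/8)/13 = 35/104.
Numerically: ≈ 0.337.
(Since a = 13 > μ = 4.375, the bound 35/104 is < 1 and informative.)

P[X ≥ 13] ≤ 35/104 ≈ 0.337.


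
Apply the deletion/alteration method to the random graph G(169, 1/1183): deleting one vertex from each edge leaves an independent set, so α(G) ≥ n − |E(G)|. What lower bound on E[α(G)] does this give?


E[|E(G)|] = C(169, 2)·p = 14196 · (1/1183) = 12.
E[α(G)] ≥ n − E[|E(G)|] = 169 − 12 = 157.
Numerically: ≈ 157.000000.
(This is only a lower bound; the true E[α(G)] may be larger.)

E[α(G)] ≥ 157 ≈ 157.000000.


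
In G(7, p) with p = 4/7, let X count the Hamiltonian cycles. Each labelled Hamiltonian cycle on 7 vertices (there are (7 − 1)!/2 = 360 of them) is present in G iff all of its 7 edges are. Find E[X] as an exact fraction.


K_7 has (7 − 1)!/2 = 360 labelled Hamiltonian cycles.
For each such Hamiltonian cycle H, let X_H = 1 if all 7 edges of H are present in G. Then P[X_H = 1] = p^{7} = (4/7)^{7} = 16384/823543.
By linearity of expectation: E[X] = Σ_H E[X_H] = 360 · p^{7} = 360 · 16384/823543 = 5898240/823543.
Numerically: E[X] ≈ 7.162.

E[X] = 360 · (4/7)^{7} = 5898240/823543 ≈ 7.162.


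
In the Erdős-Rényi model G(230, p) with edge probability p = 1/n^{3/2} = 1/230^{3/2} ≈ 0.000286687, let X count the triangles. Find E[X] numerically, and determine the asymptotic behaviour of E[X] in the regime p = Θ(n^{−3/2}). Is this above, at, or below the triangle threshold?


Number of potential triangles: C(230, 3) = 2001460.
Each occurs with probability p³ ≈ (0.000286687)³ ≈ 2.35626829e-11.
By linearity: E[X] = C(230, 3)·p³ ≈ 2001460 · 2.35626829e-11 ≈ 0.000047.
Since α = 3/2 > 1, p = c/n^{3/2} = o(1/n) is below the triangle threshold p ~ 1/n. Asymptotically E[X] ~ (c³/6)·n^{3(1−α)} = (1³/6)·n^{-1.5} → 0, so by Markov's inequality G has no triangles w.h.p.

E[X] ≈ 0.000047; in regime p = Θ(1/n^{3/2}) E[X] tends to 0 (below the triangle threshold p ~ 1/n).


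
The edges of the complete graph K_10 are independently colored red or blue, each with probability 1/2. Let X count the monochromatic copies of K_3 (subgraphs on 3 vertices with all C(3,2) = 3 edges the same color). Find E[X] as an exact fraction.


Let X = Σ_S X_S over the C(10, 3) = 120 subsets S of size 3, where X_S = 1 if the K_3 on S is monochromatic.
For a fixed S, the K_3 on S has C(3, 2) = 3 edges. P[all 3 edges red] = (1/2)^3, and likewise for blue, so P[monochromatic] = 2·(1/2)^3 = 2^{1 − 3} = 1/4.
Summing: E[X] = C(10, 3) · 2^{1 − 3} = 120 · 1/4 = 30.
Numerically: E[X] ≈ 30.000.

E[X] = C(10,3)·2^(1−C(3,2)) = 30 ≈ 30.000.


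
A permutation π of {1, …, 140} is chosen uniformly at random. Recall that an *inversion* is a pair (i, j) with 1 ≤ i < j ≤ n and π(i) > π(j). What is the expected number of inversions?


Write X = Σ X_I over the C(140, 2) = 9730 pairs i < j, with X_I the indicator of one inversion.
There are 9730 indicators.
For each fixed pair i < j, the values π(i) and π(j) are two distinct elements of {1, …, 140} in uniformly random order; by symmetry P[π(i) > π(j)] = 1/2.
By linearity: E[X] = 9730 · (1/2) = C(140, 2) · (1/2) = 9730/2 = 4865 ≈ 4865.000.

E[X] = 4865 = 4865.000.


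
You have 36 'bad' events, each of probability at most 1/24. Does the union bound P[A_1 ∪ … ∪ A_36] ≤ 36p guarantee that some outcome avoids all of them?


Union bound: P[∪_{i=1}^{36} A_i] ≤ Σ_i P[A_i] ≤ 36·p = 36·(1/24) = 3/2.
Numerically: 3/2 ≈ 1.500.
Is 3/2 < 1? NO.
Since the bound 3/2 is ≥ 1, the union bound is uninformative here; it does NOT by itself certify existence.

36·p = 3/2 ≈ 1.500; existence NOT certified by the union bound.


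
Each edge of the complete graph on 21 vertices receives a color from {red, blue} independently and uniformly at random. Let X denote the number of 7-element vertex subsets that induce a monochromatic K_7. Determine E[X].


Let X = Σ_S X_S over the C(21, 7) = 116280 subsets S of size 7, where X_S = 1 if the K_7 on S is monochromatic.
For a fixed S, the K_7 on S has C(7, 2) = 21 edges. P[all 21 edges red] = (1/2)^21, and likewise for blue, so P[monochromatic] = 2·(1/2)^21 = 2^{1 − 21} = 1/1048576.
By linearity of expectation: E[X] = C(21, 7) · 2^{1 − 21} = 116280 · 1/1048576 = 14535/131072.
Numerically: E[X] ≈ 0.11089.

E[X] = C(21,7)·2^(1−C(7,2)) = 14535/131072 ≈ 0.11089.


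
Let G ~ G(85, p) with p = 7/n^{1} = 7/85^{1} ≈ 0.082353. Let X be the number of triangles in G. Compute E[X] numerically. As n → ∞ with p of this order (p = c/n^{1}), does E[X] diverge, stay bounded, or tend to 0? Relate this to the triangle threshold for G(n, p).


Number of potential triangles: C(85, 3) = 98770.
Each occurs with probability p³ ≈ (0.082353)³ ≈ 5.5851822e-04.
By linearity: E[X] = C(85, 3)·p³ ≈ 98770 · 5.5851822e-04 ≈ 55.16484.
Here α = 1, so p = 7/n is exactly at the triangle threshold p ~ 1/n. Asymptotically E[X] → c³/6 = 7³/6 = 343/6 ≈ 57.16667, a bounded constant. In this regime the triangle count is asymptotically Poisson(c³/6).

E[X] ≈ 55.16484; in regime p = Θ(1/n^{1}) E[X] stays bounded (at the triangle threshold p ~ 1/n).


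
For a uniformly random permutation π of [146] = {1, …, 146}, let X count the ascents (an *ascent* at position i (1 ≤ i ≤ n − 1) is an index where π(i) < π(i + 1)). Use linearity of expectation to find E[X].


Write X = Σ X_I over i = 1, …, 145, with X_I the indicator of one ascent.
There are 145 indicators.
For each fixed i, the pair (π(i), π(i+1)) is a uniformly random ordered pair of distinct values from {1, …, 146}; by symmetry P[π(i) < π(i+1)] = 1/2.
By linearity: E[X] = 145 · (1/2) = (146 − 1) · (1/2) = 145/2 ≈ 72.500.

E[X] = 145/2 = 72.500.


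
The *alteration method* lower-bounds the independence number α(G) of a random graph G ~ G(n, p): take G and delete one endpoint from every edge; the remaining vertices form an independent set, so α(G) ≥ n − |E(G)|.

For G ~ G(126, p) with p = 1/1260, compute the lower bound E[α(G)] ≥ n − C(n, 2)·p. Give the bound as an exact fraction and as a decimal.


E[|E(G)|] = C(126, 2)·p = 7875 · (1/1260) = 25/4.
E[α(G)] ≥ n − E[|E(G)|] = 126 − 25/4 = 479/4.
Numerically: ≈ 119.750000.
(This is only a lower bound; the true E[α(G)] may be larger.)

E[α(G)] ≥ 479/4 ≈ 119.750000.


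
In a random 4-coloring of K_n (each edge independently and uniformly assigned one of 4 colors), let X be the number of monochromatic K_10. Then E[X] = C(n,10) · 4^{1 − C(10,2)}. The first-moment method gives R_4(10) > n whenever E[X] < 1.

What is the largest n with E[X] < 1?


We need C(n, 10) · 4^{1 − 45} < 1, i.e. C(n, 10) < 4^{45 − 1} = 309485009821345068724781056.
Check values of n near the boundary:
  n = 2021: C(2021, 10) = 306347841644770462864800616; 306347841644770462864800616 < 309485009821345068724781056? YES
  n = 2022: C(2022, 10) = 307870445231474093395937796; 307870445231474093395937796 < 309485009821345068724781056? YES
  n = 2023: C(2023, 10) = 309399856285778485315440716; 309399856285778485315440716 < 309485009821345068724781056? YES
  n = 2024: C(2024, 10) = 310936101848269937576192656; 310936101848269937576192656 < 309485009821345068724781056? NO
The largest n with C(n, 10) < 309485009821345068724781056 is n = 2023 (where E[X] = 77349964071444621328860179/77371252455336267181195264 ≈ 0.99972). Hence R_4(10) > 2023, i.e. R_4(10) ≥ 2024.

Largest n = 2023; hence R_4(10) > 2023.


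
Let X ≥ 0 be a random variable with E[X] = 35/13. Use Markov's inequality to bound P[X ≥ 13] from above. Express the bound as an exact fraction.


μ = E[X] = 35/13, a = 13.
Markov: P[X ≥ 13] ≤ μ/a = (35/13)/13 = 35/169.
Numerically: ≈ 0.207.
(Since a = 13 > μ = 2.692, the bound 35/169 is < 1 and informative.)

P[X ≥ 13] ≤ 35/169 ≈ 0.207.


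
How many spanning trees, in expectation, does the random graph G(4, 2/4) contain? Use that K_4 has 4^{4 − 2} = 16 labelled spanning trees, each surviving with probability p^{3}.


K_4 has 4^{4 − 2} = 16 labelled spanning trees.
For each such spanning tree H, let X_H = 1 if all 3 edges of H are present in G. Then P[X_H = 1] = p^{3} = (1/2)^{3} = 1/8.
Summing the indicators: E[X] = Σ_H E[X_H] = 16 · p^{3} = 16 · 1/8 = 2.
Numerically: E[X] ≈ 2.

E[X] = 16 · (1/2)^{3} = 2 ≈ 2.


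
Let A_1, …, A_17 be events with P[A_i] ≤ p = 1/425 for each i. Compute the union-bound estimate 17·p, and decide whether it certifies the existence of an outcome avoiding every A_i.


Union bound: P[∪_{i=1}^{17} A_i] ≤ Σ_i P[A_i] ≤ 17·p = 17·(1/425) = 1/25.
Numerically: 1/25 ≈ 0.0400.
Is 1/25 < 1? YES.
Since P[∪ A_i] ≤ 1/25 < 1, the complement has P[∩ A_i^c] ≥ 1 − 1/25 = 24/25 > 0, so some outcome avoids every A_i.

17·p = 1/25 ≈ 0.0400; existence CERTIFIED by the union bound.


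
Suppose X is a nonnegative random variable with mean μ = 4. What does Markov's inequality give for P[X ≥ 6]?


μ = E[X] = 4, a = 6.
Markov: P[X ≥ 6] ≤ μ/a = (4)/6 = 2/3.
Numerically: ≈ 0.667.
(Since a = 6 > μ = 4.000, the bound 2/3 is < 1 and informative.)

P[X ≥ 6] ≤ 2/3 ≈ 0.667.


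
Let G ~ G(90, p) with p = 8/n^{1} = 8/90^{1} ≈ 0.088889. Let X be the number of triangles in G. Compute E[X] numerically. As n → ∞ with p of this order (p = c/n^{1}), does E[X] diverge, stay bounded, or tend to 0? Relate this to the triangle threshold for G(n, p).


Number of potential triangles: C(90, 3) = 117480.
Each occurs with probability p³ ≈ (0.088889)³ ≈ 7.0233196e-04.
By linearity: E[X] = C(90, 3)·p³ ≈ 117480 · 7.0233196e-04 ≈ 82.50996.
Here α = 1, so p = 8/n is exactly at the triangle threshold p ~ 1/n. Asymptotically E[X] → c³/6 = 8³/6 = 256/3 ≈ 85.33333, a bounded constant. In this regime the triangle count is asymptotically Poisson(c³/6).

E[X] ≈ 82.50996; in regime p = Θ(1/n^{1}) E[X] stays bounded (at the triangle threshold p ~ 1/n).


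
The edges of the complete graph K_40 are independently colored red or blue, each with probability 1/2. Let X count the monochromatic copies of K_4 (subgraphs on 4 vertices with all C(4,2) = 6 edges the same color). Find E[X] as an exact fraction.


Let X = Σ_S X_S over the C(40, 4) = 91390 subsets S of size 4, where X_S = 1 if the K_4 on S is monochromatic.
For a fixed S, the K_4 on S has C(4, 2) = 6 edges. P[all 6 edges red] = (1/2)^6, and likewise for blue, so P[monochromatic] = 2·(1/2)^6 = 2^{1 − 6} = 1/32.
Summing: E[X] = C(40, 4) · 2^{1 − 6} = 91390 · 1/32 = 45695/16.
Numerically: E[X] ≈ 2855.93750.

E[X] = C(40,4)·2^(1−C(4,2)) = 45695/16 ≈ 2855.93750.


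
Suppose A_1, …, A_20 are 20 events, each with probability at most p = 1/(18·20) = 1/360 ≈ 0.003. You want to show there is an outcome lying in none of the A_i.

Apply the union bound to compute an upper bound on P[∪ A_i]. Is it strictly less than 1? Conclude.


Union bound: P[∪_{i=1}^{20} A_i] ≤ Σ_i P[A_i] ≤ 20·p = 20·(1/360) = 1/18.
Numerically: 1/18 ≈ 0.056.
Is 1/18 < 1? YES.
Since P[∪ A_i] ≤ 1/18 < 1, the complement has P[∩ A_i^c] ≥ 1 − 1/18 = 17/18 > 0, so some outcome avoids every A_i.

20·p = 1/18 ≈ 0.056; existence CERTIFIED by the union bound.


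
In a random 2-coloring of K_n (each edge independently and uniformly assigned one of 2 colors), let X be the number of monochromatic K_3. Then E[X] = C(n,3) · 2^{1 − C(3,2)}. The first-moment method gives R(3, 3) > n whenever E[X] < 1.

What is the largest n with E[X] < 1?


We need C(n, 3) · 2^{1 − 3} < 1, i.e. C(n, 3) < 2^{3 − 1} = 4.
Check values of n near the boundary:
  n = 3: C(3, 3) = 1; 1 < 4? YES
  n = 4: C(4, 3) = 4; 4 < 4? NO
  n = 5: C(5, 3) = 10; 10 < 4? NO
The largest n with C(n, 3) < 4 is n = 3 (where E[X] = 1/4 ≈ 0.2500000). Hence R(3, 3) > 3, i.e. R(3, 3) ≥ 4.

Largest n = 3; hence R(3, 3) > 3.


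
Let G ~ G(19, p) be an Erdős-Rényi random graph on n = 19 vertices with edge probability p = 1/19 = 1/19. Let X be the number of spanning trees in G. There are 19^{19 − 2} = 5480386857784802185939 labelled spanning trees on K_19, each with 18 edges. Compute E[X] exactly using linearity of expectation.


K_19 has 19^{19 − 2} = 5480386857784802185939 labelled spanning trees.
For each such spanning tree H, let X_H = 1 if all 18 edges of H are present in G. Then P[X_H = 1] = p^{18} = (1/19)^{18} = 1/104127350297911241532841.
Summing the indicators: E[X] = Σ_H E[X_H] = 5480386857784802185939 · p^{18} = 5480386857784802185939 · 1/104127350297911241532841 = 1/19.
Numerically: E[X] ≈ 0.0526316.

E[X] = 5480386857784802185939 · (1/19)^{18} = 1/19 ≈ 0.0526316.


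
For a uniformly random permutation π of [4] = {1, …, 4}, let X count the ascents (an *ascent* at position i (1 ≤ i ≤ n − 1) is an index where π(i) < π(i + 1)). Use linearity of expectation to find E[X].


Write X = Σ X_I over i = 1, …, 3, with X_I the indicator of one ascent.
There are 3 indicators.
For each fixed i, the pair (π(i), π(i+1)) is a uniformly random ordered pair of distinct values from {1, …, 4}; by symmetry P[π(i) < π(i+1)] = 1/2.
By linearity: E[X] = 3 · (1/2) = (4 − 1) · (1/2) = 3/2 ≈ 1.500000.

E[X] = 3/2 = 1.500000.


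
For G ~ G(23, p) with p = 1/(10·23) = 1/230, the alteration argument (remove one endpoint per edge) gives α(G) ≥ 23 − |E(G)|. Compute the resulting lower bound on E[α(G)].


E[|E(G)|] = C(23, 2)·p = 253 · (1/230) = 11/10.
E[α(G)] ≥ n − E[|E(G)|] = 23 − 11/10 = 219/10.
Numerically: ≈ 21.900000.
(This is only a lower bound; the true E[α(G)] may be larger.)

E[α(G)] ≥ 219/10 ≈ 21.900000.


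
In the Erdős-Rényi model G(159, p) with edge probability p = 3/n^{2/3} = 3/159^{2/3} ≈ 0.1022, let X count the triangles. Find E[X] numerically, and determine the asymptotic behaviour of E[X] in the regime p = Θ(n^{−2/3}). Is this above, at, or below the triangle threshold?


Number of potential triangles: C(159, 3) = 657359.
Each occurs with probability p³ ≈ (0.1022)³ ≈ 1.067996e-03.
By linearity: E[X] = C(159, 3)·p³ ≈ 657359 · 1.067996e-03 ≈ 702.0566.
Since α = 2/3 < 1, p = c/n^{2/3} ≫ 1/n is above the triangle threshold p ~ 1/n. Asymptotically E[X] ~ (c³/6)·n^{3(1−α)} = (3³/6)·n^{1} → ∞; triangles are abundant w.h.p.

E[X] ≈ 702.0566; in regime p = Θ(1/n^{2/3}) E[X] diverges (above the triangle threshold p ~ 1/n).


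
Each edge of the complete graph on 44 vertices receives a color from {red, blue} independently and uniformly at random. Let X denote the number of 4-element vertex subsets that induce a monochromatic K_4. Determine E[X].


Let X = Σ_S X_S over the C(44, 4) = 135751 subsets S of size 4, where X_S = 1 if the K_4 on S is monochromatic.
For a fixed S, the K_4 on S has C(4, 2) = 6 edges. P[all 6 edges red] = (1/2)^6, and likewise for blue, so P[monochromatic] = 2·(1/2)^6 = 2^{1 − 6} = 1/32.
By linearity of expectation: E[X] = C(44, 4) · 2^{1 − 6} = 135751 · 1/32 = 135751/32.
Numerically: E[X] ≈ 4242.219.

E[X] = C(44,4)·2^(1−C(4,2)) = 135751/32 ≈ 4242.219.


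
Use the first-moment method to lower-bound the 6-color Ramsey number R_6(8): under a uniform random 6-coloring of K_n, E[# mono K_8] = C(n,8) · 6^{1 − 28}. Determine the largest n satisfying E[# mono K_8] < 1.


We need C(n, 8) · 6^{1 − 28} < 1, i.e. C(n, 8) < 6^{28 − 1} = 1023490369077469249536.
Check values of n near the boundary:
  n = 1591: C(1591, 8) = 1000427749141189953870; 1000427749141189953870 < 1023490369077469249536? YES
  n = 1592: C(1592, 8) = 1005480414540892933435; 1005480414540892933435 < 1023490369077469249536? YES
  n = 1593: C(1593, 8) = 1010555394551193970323; 1010555394551193970323 < 1023490369077469249536? YES
  n = 1594: C(1594, 8) = 1015652773590544255167; 1015652773590544255167 < 1023490369077469249536? YES
  n = 1595: C(1595, 8) = 1020772636343363633895; 1020772636343363633895 < 1023490369077469249536? YES
  n = 1596: C(1596, 8) = 1025915067760710553965; 1025915067760710553965 < 1023490369077469249536? NO
  n = 1597: C(1597, 8) = 1031080153060953275445; 1031080153060953275445 < 1023490369077469249536? NO
The largest n with C(n, 8) < 1023490369077469249536 is n = 1595 (where E[X] = 113419181815929292655/113721152119718805504 ≈ 0.9973446). Hence R_6(8) > 1595, i.e. R_6(8) ≥ 1596.

Largest n = 1595; hence R_6(8) > 1595.


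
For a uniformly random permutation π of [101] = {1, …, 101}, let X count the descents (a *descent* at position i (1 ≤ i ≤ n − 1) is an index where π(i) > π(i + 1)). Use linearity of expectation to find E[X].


Write X = Σ X_I over i = 1, …, 100, with X_I the indicator of one descent.
There are 100 indicators.
For each fixed i, the pair (π(i), π(i+1)) is a uniformly random ordered pair of distinct values from {1, …, 101}; by symmetry P[π(i) > π(i+1)] = 1/2.
By linearity: E[X] = 100 · (1/2) = (101 − 1) · (1/2) = 50 ≈ 50.000.

E[X] = 50 = 50.000.


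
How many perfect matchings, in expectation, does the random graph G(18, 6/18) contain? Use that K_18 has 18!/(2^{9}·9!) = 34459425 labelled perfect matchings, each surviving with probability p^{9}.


K_18 has 18!/(2^{9}·9!) = 34459425 labelled perfect matchings.
For each such perfect matching H, let X_H = 1 if all 9 edges of H are present in G. Then P[X_H = 1] = p^{9} = (1/3)^{9} = 1/19683.
Summing the indicators: E[X] = Σ_H E[X_H] = 34459425 · p^{9} = 34459425 · 1/19683 = 425425/243.
Numerically: E[X] ≈ 1.75e+03.

E[X] = 34459425 · (1/3)^{9} = 425425/243 ≈ 1.75e+03.


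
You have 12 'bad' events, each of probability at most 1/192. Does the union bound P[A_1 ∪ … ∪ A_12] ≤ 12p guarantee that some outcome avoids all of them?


Union bound: P[∪_{i=1}^{12} A_i] ≤ Σ_i P[A_i] ≤ 12·p = 12·(1/192) = 1/16.
Numerically: 1/16 ≈ 0.062.
Is 1/16 < 1? YES.
Since P[∪ A_i] ≤ 1/16 < 1, the complement has P[∩ A_i^c] ≥ 1 − 1/16 = 15/16 > 0, so some outcome avoids every A_i.

12·p = 1/16 ≈ 0.062; existence CERTIFIED by the union bound.


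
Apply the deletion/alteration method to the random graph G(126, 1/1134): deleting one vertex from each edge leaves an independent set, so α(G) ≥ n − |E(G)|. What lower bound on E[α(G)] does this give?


E[|E(G)|] = C(126, 2)·p = 7875 · (1/1134) = 125/18.
E[α(G)] ≥ n − E[|E(G)|] = 126 − 125/18 = 2143/18.
Numerically: ≈ 119.055556.
(This is only a lower bound; the true E[α(G)] may be larger.)

E[α(G)] ≥ 2143/18 ≈ 119.055556.


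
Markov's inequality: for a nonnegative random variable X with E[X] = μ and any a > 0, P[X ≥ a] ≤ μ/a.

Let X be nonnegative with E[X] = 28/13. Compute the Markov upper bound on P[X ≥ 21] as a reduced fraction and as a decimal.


μ = E[X] = 28/13, a = 21.
Markov: P[X ≥ 21] ≤ μ/a = (28/13)/21 = 4/39.
Numerically: ≈ 0.103.
(Since a = 21 > μ = 2.154, the bound 4/39 is < 1 and informative.)

P[X ≥ 21] ≤ 4/39 ≈ 0.103.


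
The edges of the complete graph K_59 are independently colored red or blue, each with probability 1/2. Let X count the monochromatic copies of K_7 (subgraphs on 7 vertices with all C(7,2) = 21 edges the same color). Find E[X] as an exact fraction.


Let X = Σ_S X_S over the C(59, 7) = 341149446 subsets S of size 7, where X_S = 1 if the K_7 on S is monochromatic.
For a fixed S, the K_7 on S has C(7, 2) = 21 edges. P[all 21 edges red] = (1/2)^21, and likewise for blue, so P[monochromatic] = 2·(1/2)^21 = 2^{1 − 21} = 1/1048576.
By linearity: E[X] = C(59, 7) · 2^{1 − 21} = 341149446 · 1/1048576 = 170574723/524288.
Numerically: E[X] ≈ 325.345465.

E[X] = C(59,7)·2^(1−C(7,2)) = 170574723/524288 ≈ 325.345465.


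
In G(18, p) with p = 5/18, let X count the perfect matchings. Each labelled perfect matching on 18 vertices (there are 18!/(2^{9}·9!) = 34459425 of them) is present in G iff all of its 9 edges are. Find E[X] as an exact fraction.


K_18 has 18!/(2^{9}·9!) = 34459425 labelled perfect matchings.
For each such perfect matching H, let X_H = 1 if all 9 edges of H are present in G. Then P[X_H = 1] = p^{9} = (5/18)^{9} = 1953125/198359290368.
By linearity of expectation: E[X] = Σ_H E[X_H] = 34459425 · p^{9} = 34459425 · 1953125/198359290368 = 830908203125/2448880128.
Numerically: E[X] ≈ 339.3.

E[X] = 34459425 · (5/18)^{9} = 830908203125/2448880128 ≈ 339.3.


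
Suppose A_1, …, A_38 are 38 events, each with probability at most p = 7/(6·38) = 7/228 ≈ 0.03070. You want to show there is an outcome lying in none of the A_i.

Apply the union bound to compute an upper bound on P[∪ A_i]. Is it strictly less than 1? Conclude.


Union bound: P[∪_{i=1}^{38} A_i] ≤ Σ_i P[A_i] ≤ 38·p = 38·(7/228) = 7/6.
Numerically: 7/6 ≈ 1.16667.
Is 7/6 < 1? NO.
Since the bound 7/6 is ≥ 1, the union bound is uninformative here; it does NOT by itself certify existence.

38·p = 7/6 ≈ 1.16667; existence NOT certified by the union bound.


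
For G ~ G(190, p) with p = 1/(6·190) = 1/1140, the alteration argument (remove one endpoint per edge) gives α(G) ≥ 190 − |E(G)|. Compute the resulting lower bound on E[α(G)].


E[|E(G)|] = C(190, 2)·p = 17955 · (1/1140) = 63/4.
E[α(G)] ≥ n − E[|E(G)|] = 190 − 63/4 = 697/4.
Numerically: ≈ 174.25000.
(This is only a lower bound; the true E[α(G)] may be larger.)

E[α(G)] ≥ 697/4 ≈ 174.25000.


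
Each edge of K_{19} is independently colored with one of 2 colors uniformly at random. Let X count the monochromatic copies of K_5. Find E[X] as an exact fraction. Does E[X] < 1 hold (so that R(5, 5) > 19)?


E[X] = C(19, 5) · 2^{1 − 10} = 11628 · 2^{−9} = 11628/512.
As a reduced fraction: E[X] = 2907/128 ≈ 22.711.
Is E[X] < 1? NO.
Since E[X] ≥ 1, the first-moment bound is inconclusive at n = 19; it does NOT by itself certify R(5, 5) > 19.

E[X] = 2907/128 ≈ 22.711; E[X] ≥ 1; first-moment method inconclusive here.


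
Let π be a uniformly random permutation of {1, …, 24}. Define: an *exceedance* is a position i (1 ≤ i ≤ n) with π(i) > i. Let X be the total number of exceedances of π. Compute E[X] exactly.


Write X = Σ_{i=1}^{24} X_i, where X_i = 1_{π(i) > i}.
For each fixed i, π(i) is uniform over {1, …, 24} (marginal of a uniform permutation), so P[π(i) > i] = (n − i)/n. Summing: Σ_{i=1}^{24} (n − i)/n = (0 + 1 + … + 23)/24 = 24(24 − 1)/(2·24) = (24 − 1)/2.
Hence E[X] = Σ_{i=1}^{24} (24 − i)/24 = 23/2 ≈ 11.50000.

E[X] = 23/2 = 11.50000.


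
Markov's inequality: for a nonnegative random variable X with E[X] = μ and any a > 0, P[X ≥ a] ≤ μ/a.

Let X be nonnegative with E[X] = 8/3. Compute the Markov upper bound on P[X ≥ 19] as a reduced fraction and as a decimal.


μ = E[X] = 8/3, a = 19.
Markov: P[X ≥ 19] ≤ μ/a = (8/3)/19 = 8/57.
Numerically: ≈ 0.140351.
(Since a = 19 > μ = 2.666667, the bound 8/57 is < 1 and informative.)

P[X ≥ 19] ≤ 8/57 ≈ 0.140351.


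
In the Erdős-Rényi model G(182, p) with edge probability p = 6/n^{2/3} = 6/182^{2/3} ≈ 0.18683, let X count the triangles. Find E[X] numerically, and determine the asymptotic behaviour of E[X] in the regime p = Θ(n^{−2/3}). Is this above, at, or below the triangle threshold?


Number of potential triangles: C(182, 3) = 988260.
Each occurs with probability p³ ≈ (0.18683)³ ≈ 6.5209516e-03.
By linearity: E[X] = C(182, 3)·p³ ≈ 988260 · 6.5209516e-03 ≈ 6444.39560.
Since α = 2/3 < 1, p = c/n^{2/3} ≫ 1/n is above the triangle threshold p ~ 1/n. Asymptotically E[X] ~ (c³/6)·n^{3(1−α)} = (6³/6)·n^{1} → ∞; triangles are abundant w.h.p.

E[X] ≈ 6444.39560; in regime p = Θ(1/n^{2/3}) E[X] diverges (above the triangle threshold p ~ 1/n).
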